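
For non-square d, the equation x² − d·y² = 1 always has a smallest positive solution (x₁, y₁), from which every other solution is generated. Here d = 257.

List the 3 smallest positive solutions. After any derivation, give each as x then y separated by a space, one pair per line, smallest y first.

d=257: √d = [16; 32] (ℓ=1, odd), read p_1/q_1
a_0=16:  p_0=16·1+0=16,  q_0=16·0+1=1
a_1=32:  p_1=32·16+1=513,  q_1=32·1+0=32
fundamental: x₁=513, y₁=32  (since 263169 − 257·1024 = 1)
k=2:  x_2 = 513·513+257·32·32 = 526337,  y_2 = 513·32+32·513 = 32832
k=3:  x_3 = 513·526337+257·32·32832 = 540021249,  y_3 = 513·32832+32·526337 = 33685600

513 32
526337 32832
540021249 33685600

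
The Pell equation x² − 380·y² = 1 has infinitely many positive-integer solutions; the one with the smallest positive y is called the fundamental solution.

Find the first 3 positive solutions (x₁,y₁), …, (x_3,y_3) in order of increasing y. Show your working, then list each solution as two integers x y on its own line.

39 2
3041 156
237159 12166

√380 → a₀=19, period (2,38); ℓ=2 even so k=1
a_0=19:  p_0=19·1+0=19,  q_0=19·0+1=1
a_1=2:  p_1=2·19+1=39,  q_1=2·1+0=2
(x₁, y₁) = (39, 2);  39² − 380·2² = 1 ✓
n=2: (39,2)∘(39,2) = (39·39+380·2·2, 39·2+2·39) = (3041,156)
n=3: (3041,156)∘(39,2) = (39·3041+380·2·156, 39·156+2·3041) = (237159,12166)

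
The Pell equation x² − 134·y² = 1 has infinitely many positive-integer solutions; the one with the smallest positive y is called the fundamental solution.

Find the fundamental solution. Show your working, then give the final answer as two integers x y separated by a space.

√134 = [11; 1,1,2,1,3,…,1,1,22, …], period ℓ=14 (even) → k=13
k=0  a_k=11  p_k/q_k = 11/1
k=1  a_k=1  p_k/q_k = 12/1
…
k=3  a_k=2  p_k/q_k = 58/5
k=4  a_k=1  p_k/q_k = 81/7
…
k=6  a_k=1  p_k/q_k = 382/33
k=7  a_k=10  p_k/q_k = 4121/356
k=8  a_k=1  p_k/q_k = 4503/389
…
k=10  a_k=1  p_k/q_k = 22133/1912
k=11  a_k=2  p_k/q_k = 61896/5347
k=12  a_k=1  p_k/q_k = 84029/7259
k=13  a_k=1  p_k/q_k = 145925/12606
fundamental: x₁=145925, y₁=12606  (since 21294105625 − 134·158911236 = 1)

145925 12606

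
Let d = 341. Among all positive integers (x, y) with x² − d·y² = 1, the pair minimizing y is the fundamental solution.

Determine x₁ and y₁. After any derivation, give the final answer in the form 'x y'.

10626551 575460

[18; 2,6,1,8,2,…,6,2,36] for √341; ℓ=14 ⇒ convergent index 13
step 0: (18, 1)  from 18·(1,0) + (0,1)
…
step 4: (2456, 133)  from 8·(277,15) + (240,13)
step 5: (5189, 281)  from 2·(2456,133) + (277,15)
…
step 7: (20479, 1109)  from 2·(7645,414) + (5189,281)
step 8: (28124, 1523)  from 1·(20479,1109) + (7645,414)
step 9: (76727, 4155)  from 2·(28124,1523) + (20479,1109)
…
step 11: (718667, 38918)  from 1·(641940,34763) + (76727,4155)
step 12: (4953942, 268271)  from 6·(718667,38918) + (641940,34763)
step 13: (10626551, 575460)  from 2·(4953942,268271) + (718667,38918)
(x₁, y₁) = (10626551, 575460);  10626551² − 341·575460² = 1 ✓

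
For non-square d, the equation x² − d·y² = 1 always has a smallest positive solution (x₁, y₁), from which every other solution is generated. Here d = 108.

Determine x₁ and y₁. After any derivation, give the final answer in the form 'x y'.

d=108: √d = [10; 2,1,1,4,1,1,2,20] (ℓ=8, even), read p_7/q_7
a_0=10:  p_0=10·1+0=10,  q_0=10·0+1=1
…
a_4=4:  p_4=4·52+31=239,  q_4=4·5+3=23
a_5=1:  p_5=1·239+52=291,  q_5=1·23+5=28
a_6=1:  p_6=1·291+239=530,  q_6=1·28+23=51
a_7=2:  p_7=2·530+291=1351,  q_7=2·51+28=130
→ (1351, 130).  Check: 1351²=1825201, 108·130²=1825200, difference 1.

1351 130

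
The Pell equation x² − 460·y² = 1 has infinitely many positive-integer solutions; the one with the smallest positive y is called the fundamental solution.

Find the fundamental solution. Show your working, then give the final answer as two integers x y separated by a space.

2535751 118230

[21; 2,4,3,1,2,10,2,1,3,4,2,42] for √460; ℓ=12 ⇒ convergent index 11
a_0=21:  p_0=21·1+0=21,  q_0=21·0+1=1
…
a_9=3:  p_9=3·72257+48922=265693,  q_9=3·3369+2281=12388
a_10=4:  p_10=4·265693+72257=1135029,  q_10=4·12388+3369=52921
a_11=2:  p_11=2·1135029+265693=2535751,  q_11=2·52921+12388=118230
fundamental: x₁=2535751, y₁=118230  (since 6430033134001 − 460·13978332900 = 1)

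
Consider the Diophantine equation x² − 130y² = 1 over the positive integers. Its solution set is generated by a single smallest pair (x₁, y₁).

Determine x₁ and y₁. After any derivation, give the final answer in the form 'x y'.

6499 570

√130 → a₀=11, period (2,2,22); ℓ=3 odd so k=5
a_0=11:  p_0=11·1+0=11,  q_0=11·0+1=1
…
a_2=2:  p_2=2·23+11=57,  q_2=2·2+1=5
…
a_4=2:  p_4=2·1277+57=2611,  q_4=2·112+5=229
a_5=2:  p_5=2·2611+1277=6499,  q_5=2·229+112=570
→ (6499, 570).  Check: 6499²=42237001, 130·570²=42237000, difference 1.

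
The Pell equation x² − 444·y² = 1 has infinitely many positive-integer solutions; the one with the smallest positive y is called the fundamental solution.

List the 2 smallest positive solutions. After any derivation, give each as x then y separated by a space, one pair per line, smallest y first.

√444 = [21; 14,42, …], period ℓ=2 (even) → k=1
k=0  a_k=21  p_k/q_k = 21/1
k=1  a_k=14  p_k/q_k = 295/14
→ (295, 14).  Check: 295²=87025, 444·14²=87024, difference 1.
n=2: (295,14)∘(295,14) = (295·295+444·14·14, 295·14+14·295) = (174049,8260)

295 14
174049 8260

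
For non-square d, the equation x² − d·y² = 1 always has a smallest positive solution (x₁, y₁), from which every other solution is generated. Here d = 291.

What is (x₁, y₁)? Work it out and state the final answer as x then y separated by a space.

290 17

[17; 17,34] for √291; ℓ=2 ⇒ convergent index 1
step 0: (17, 1)  from 17·(1,0) + (0,1)
step 1: (290, 17)  from 17·(17,1) + (1,0)
→ (290, 17).  Check: 290²=84100, 291·17²=84099, difference 1.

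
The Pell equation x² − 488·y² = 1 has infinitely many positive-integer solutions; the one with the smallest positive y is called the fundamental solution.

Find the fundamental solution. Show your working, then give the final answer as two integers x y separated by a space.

√488 = [22; 11,44, …], period ℓ=2 (even) → k=1
k=0  a_k=22  p_k/q_k = 22/1
k=1  a_k=11  p_k/q_k = 243/11
(x₁, y₁) = (243, 11);  243² − 488·11² = 1 ✓

243 11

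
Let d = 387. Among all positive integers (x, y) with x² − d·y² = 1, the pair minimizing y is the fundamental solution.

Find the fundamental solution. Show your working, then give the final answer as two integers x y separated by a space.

3482 177

√387 → a₀=19, period (1,2,19,2,1,38); ℓ=6 even so k=5
k=0  a_k=19  p_k/q_k = 19/1
…
k=2  a_k=2  p_k/q_k = 59/3
k=3  a_k=19  p_k/q_k = 1141/58
k=4  a_k=2  p_k/q_k = 2341/119
k=5  a_k=1  p_k/q_k = 3482/177
→ (3482, 177).  Check: 3482²=12124324, 387·177²=12124323, difference 1.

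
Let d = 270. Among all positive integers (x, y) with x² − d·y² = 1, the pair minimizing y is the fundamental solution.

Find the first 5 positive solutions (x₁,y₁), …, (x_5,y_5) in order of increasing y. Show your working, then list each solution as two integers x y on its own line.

√270 = [16; 2,3,6,3,2,32, …], period ℓ=6 (even) → k=5
a_0=16:  p_0=16·1+0=16,  q_0=16·0+1=1
…
a_2=3:  p_2=3·33+16=115,  q_2=3·2+1=7
a_3=6:  p_3=6·115+33=723,  q_3=6·7+2=44
a_4=3:  p_4=3·723+115=2284,  q_4=3·44+7=139
a_5=2:  p_5=2·2284+723=5291,  q_5=2·139+44=322
→ (5291, 322).  Check: 5291²=27994681, 270·322²=27994680, difference 1.
k=2:  x_2 = 5291·5291+270·322·322 = 55989361,  y_2 = 5291·322+322·5291 = 3407404
k=3:  x_3 = 5291·55989361+270·322·3407404 = 592479412811,  y_3 = 5291·3407404+322·55989361 = 36057148806
k=4:  x_4 = 5291·592479412811+270·322·36057148806 = 6269617090376641,  y_4 = 5291·36057148806+322·592479412811 = 381556745257688
k=5:  x_5 = 5291·6269617090376641+270·322·381556745257688 = 66345087457886202251,  y_5 = 5291·381556745257688+322·6269617090376641 = 4037633442259705610

5291 322
55989361 3407404
592479412811 36057148806
6269617090376641 381556745257688
66345087457886202251 4037633442259705610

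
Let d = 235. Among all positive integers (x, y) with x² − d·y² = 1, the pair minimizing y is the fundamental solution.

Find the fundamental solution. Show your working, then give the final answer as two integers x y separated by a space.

46 3

√235 = [15; 3,30, …], period ℓ=2 (even) → k=1
k=0  a_k=15  p_k/q_k = 15/1
k=1  a_k=3  p_k/q_k = 46/3
(x₁, y₁) = (46, 3);  46² − 235·3² = 1 ✓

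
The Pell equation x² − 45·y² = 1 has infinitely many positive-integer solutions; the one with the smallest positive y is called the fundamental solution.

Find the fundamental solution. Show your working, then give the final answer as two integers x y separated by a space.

√45 = [6; 1,2,2,2,1,12, …], period ℓ=6 (even) → k=5
i=0: a=6 ⇒ p=6, q=1
…
i=4: a=2 ⇒ p=114, q=17
i=5: a=1 ⇒ p=161, q=24
(x₁, y₁) = (161, 24);  161² − 45·24² = 1 ✓

161 24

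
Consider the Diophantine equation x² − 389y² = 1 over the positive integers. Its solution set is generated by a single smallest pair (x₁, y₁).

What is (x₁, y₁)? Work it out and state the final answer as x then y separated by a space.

[19; 1,2,1,1,1,1,2,1,38] for √389; ℓ=9 ⇒ convergent index 17
a_0=19:  p_0=19·1+0=19,  q_0=19·0+1=1
a_1=1:  p_1=1·19+1=20,  q_1=1·1+0=1
…
a_3=1:  p_3=1·59+20=79,  q_3=1·3+1=4
a_4=1:  p_4=1·79+59=138,  q_4=1·4+3=7
a_5=1:  p_5=1·138+79=217,  q_5=1·7+4=11
a_6=1:  p_6=1·217+138=355,  q_6=1·11+7=18
a_7=2:  p_7=2·355+217=927,  q_7=2·18+11=47
a_8=1:  p_8=1·927+355=1282,  q_8=1·47+18=65
a_9=38:  p_9=38·1282+927=49643,  q_9=38·65+47=2517
a_10=1:  p_10=1·49643+1282=50925,  q_10=1·2517+65=2582
…
a_12=1:  p_12=1·151493+50925=202418,  q_12=1·7681+2582=10263
…
a_15=1:  p_15=1·556329+353911=910240,  q_15=1·28207+17944=46151
a_16=2:  p_16=2·910240+556329=2376809,  q_16=2·46151+28207=120509
a_17=1:  p_17=1·2376809+910240=3287049,  q_17=1·120509+46151=166660
fundamental: x₁=3287049, y₁=166660  (since 10804691128401 − 389·27775555600 = 1)

3287049 166660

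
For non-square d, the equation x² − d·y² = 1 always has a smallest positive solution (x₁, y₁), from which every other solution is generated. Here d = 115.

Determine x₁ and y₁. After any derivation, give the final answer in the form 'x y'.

1126 105

√115 = [10; 1,2,1,1,1,1,1,2,1,20, …], period ℓ=10 (even) → k=9
step 0: (10, 1)  from 10·(1,0) + (0,1)
step 1: (11, 1)  from 1·(10,1) + (1,0)
step 2: (32, 3)  from 2·(11,1) + (10,1)
…
step 4: (75, 7)  from 1·(43,4) + (32,3)
step 5: (118, 11)  from 1·(75,7) + (43,4)
step 6: (193, 18)  from 1·(118,11) + (75,7)
…
step 8: (815, 76)  from 2·(311,29) + (193,18)
step 9: (1126, 105)  from 1·(815,76) + (311,29)
fundamental: x₁=1126, y₁=105  (since 1267876 − 115·11025 = 1)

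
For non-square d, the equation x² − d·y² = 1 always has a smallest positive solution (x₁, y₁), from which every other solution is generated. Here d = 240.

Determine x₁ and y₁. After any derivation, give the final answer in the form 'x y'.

31 2

√240 → a₀=15, period (2,30); ℓ=2 even so k=1
step 0: (15, 1)  from 15·(1,0) + (0,1)
step 1: (31, 2)  from 2·(15,1) + (1,0)
fundamental: x₁=31, y₁=2  (since 961 − 240·4 = 1)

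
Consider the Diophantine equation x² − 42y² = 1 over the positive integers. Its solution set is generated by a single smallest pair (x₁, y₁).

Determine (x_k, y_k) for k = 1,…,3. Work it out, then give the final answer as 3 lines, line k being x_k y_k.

√42 → a₀=6, period (2,12); ℓ=2 even so k=1
step 0: (6, 1)  from 6·(1,0) + (0,1)
step 1: (13, 2)  from 2·(6,1) + (1,0)
→ (13, 2).  Check: 13²=169, 42·2²=168, difference 1.
k=2:  x_2 = 13·13+42·2·2 = 337,  y_2 = 13·2+2·13 = 52
k=3:  x_3 = 13·337+42·2·52 = 8749,  y_3 = 13·52+2·337 = 1350

13 2
337 52
8749 1350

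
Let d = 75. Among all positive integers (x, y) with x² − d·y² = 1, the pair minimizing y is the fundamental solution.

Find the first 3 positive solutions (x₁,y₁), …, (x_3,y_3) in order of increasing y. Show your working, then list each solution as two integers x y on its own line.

[8; 1,1,1,16] for √75; ℓ=4 ⇒ convergent index 3
i=0: a=8 ⇒ p=8, q=1
i=1: a=1 ⇒ p=9, q=1
i=2: a=1 ⇒ p=17, q=2
i=3: a=1 ⇒ p=26, q=3
(x₁, y₁) = (26, 3);  26² − 75·3² = 1 ✓
k=2:  x_2 = 26·26+75·3·3 = 1351,  y_2 = 26·3+3·26 = 156
k=3:  x_3 = 26·1351+75·3·156 = 70226,  y_3 = 26·156+3·1351 = 8109

26 3
1351 156
70226 8109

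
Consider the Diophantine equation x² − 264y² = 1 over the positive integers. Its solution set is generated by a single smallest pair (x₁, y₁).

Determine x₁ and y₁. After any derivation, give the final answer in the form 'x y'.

√264 → a₀=16, period (4,32); ℓ=2 even so k=1
a_0=16:  p_0=16·1+0=16,  q_0=16·0+1=1
a_1=4:  p_1=4·16+1=65,  q_1=4·1+0=4
(x₁, y₁) = (65, 4);  65² − 264·4² = 1 ✓

65 4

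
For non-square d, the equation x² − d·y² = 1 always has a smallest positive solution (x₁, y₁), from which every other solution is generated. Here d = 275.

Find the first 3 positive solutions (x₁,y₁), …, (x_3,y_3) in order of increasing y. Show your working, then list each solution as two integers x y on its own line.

199 12
79201 4776
31521799 1900836

d=275: √d = [16; 1,1,2,1,1,32] (ℓ=6, even), read p_5/q_5
k=0  a_k=16  p_k/q_k = 16/1
k=1  a_k=1  p_k/q_k = 17/1
k=2  a_k=1  p_k/q_k = 33/2
k=3  a_k=2  p_k/q_k = 83/5
k=4  a_k=1  p_k/q_k = 116/7
k=5  a_k=1  p_k/q_k = 199/12
(x₁, y₁) = (199, 12);  199² − 275·12² = 1 ✓
k=2:  x_2 = 199·199+275·12·12 = 79201,  y_2 = 199·12+12·199 = 4776
k=3:  x_3 = 199·79201+275·12·4776 = 31521799,  y_3 = 199·4776+12·79201 = 1900836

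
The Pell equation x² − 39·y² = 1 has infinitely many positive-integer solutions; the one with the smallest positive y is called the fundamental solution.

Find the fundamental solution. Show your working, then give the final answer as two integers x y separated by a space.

d=39: √d = [6; 4,12] (ℓ=2, even), read p_1/q_1
k=0  a_k=6  p_k/q_k = 6/1
k=1  a_k=4  p_k/q_k = 25/4
(x₁, y₁) = (25, 4);  25² − 39·4² = 1 ✓

25 4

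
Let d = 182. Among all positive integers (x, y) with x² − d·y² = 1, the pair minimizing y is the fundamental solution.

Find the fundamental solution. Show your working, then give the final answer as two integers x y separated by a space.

27 2

d=182: √d = [13; 2,26] (ℓ=2, even), read p_1/q_1
step 0: (13, 1)  from 13·(1,0) + (0,1)
step 1: (27, 2)  from 2·(13,1) + (1,0)
(x₁, y₁) = (27, 2);  27² − 182·2² = 1 ✓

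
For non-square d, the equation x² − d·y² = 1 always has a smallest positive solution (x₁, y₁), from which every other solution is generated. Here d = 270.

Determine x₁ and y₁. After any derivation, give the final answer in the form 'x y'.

5291 322

√270 = [16; 2,3,6,3,2,32, …], period ℓ=6 (even) → k=5
a_0=16:  p_0=16·1+0=16,  q_0=16·0+1=1
…
a_3=6:  p_3=6·115+33=723,  q_3=6·7+2=44
a_4=3:  p_4=3·723+115=2284,  q_4=3·44+7=139
a_5=2:  p_5=2·2284+723=5291,  q_5=2·139+44=322
(x₁, y₁) = (5291, 322);  5291² − 270·322² = 1 ✓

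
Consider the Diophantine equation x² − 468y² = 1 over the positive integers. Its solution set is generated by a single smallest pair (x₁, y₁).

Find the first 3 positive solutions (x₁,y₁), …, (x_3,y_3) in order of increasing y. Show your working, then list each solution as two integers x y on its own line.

√468 → a₀=21, period (1,1,1,2,1,1,1,42); ℓ=8 even so k=7
a_0=21:  p_0=21·1+0=21,  q_0=21·0+1=1
…
a_3=1:  p_3=1·43+22=65,  q_3=1·2+1=3
a_4=2:  p_4=2·65+43=173,  q_4=2·3+2=8
a_5=1:  p_5=1·173+65=238,  q_5=1·8+3=11
a_6=1:  p_6=1·238+173=411,  q_6=1·11+8=19
a_7=1:  p_7=1·411+238=649,  q_7=1·19+11=30
→ (649, 30).  Check: 649²=421201, 468·30²=421200, difference 1.
k=2:  x_2 = 649·649+468·30·30 = 842401,  y_2 = 649·30+30·649 = 38940
k=3:  x_3 = 649·842401+468·30·38940 = 1093435849,  y_3 = 649·38940+30·842401 = 50544090

649 30
842401 38940
1093435849 50544090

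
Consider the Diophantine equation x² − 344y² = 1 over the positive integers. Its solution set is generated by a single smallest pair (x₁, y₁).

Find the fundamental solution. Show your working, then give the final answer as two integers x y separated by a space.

10405 561

d=344: √d = [18; 1,1,4,1,3,1,4,1,1,36] (ℓ=10, even), read p_9/q_9
i=0: a=18 ⇒ p=18, q=1
i=1: a=1 ⇒ p=19, q=1
i=2: a=1 ⇒ p=37, q=2
i=3: a=4 ⇒ p=167, q=9
…
i=5: a=3 ⇒ p=779, q=42
i=6: a=1 ⇒ p=983, q=53
i=7: a=4 ⇒ p=4711, q=254
i=8: a=1 ⇒ p=5694, q=307
i=9: a=1 ⇒ p=10405, q=561
(x₁, y₁) = (10405, 561);  10405² − 344·561² = 1 ✓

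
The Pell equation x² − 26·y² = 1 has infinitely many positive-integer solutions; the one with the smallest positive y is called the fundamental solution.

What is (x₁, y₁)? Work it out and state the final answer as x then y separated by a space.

51 10

[5; 10] for √26; ℓ=1 ⇒ convergent index 1
step 0: (5, 1)  from 5·(1,0) + (0,1)
step 1: (51, 10)  from 10·(5,1) + (1,0)
→ (51, 10).  Check: 51²=2601, 26·10²=2600, difference 1.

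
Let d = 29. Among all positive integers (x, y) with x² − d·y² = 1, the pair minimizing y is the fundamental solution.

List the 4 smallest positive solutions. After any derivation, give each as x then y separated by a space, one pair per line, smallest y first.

d=29: √d = [5; 2,1,1,2,10] (ℓ=5, odd), read p_9/q_9
step 0: (5, 1)  from 5·(1,0) + (0,1)
…
step 7: (2251, 418)  from 1·(1524,283) + (727,135)
step 8: (3775, 701)  from 1·(2251,418) + (1524,283)
step 9: (9801, 1820)  from 2·(3775,701) + (2251,418)
(x₁, y₁) = (9801, 1820);  9801² − 29·1820² = 1 ✓
n=2: (9801,1820)∘(9801,1820) = (9801·9801+29·1820·1820, 9801·1820+1820·9801) = (192119201,35675640)
n=3: (192119201,35675640)∘(9801,1820) = (9801·192119201+29·1820·35675640, 9801·35675640+1820·192119201) = (3765920568201,699313893460)
n=4: (3765920568201,699313893460)∘(9801,1820) = (9801·3765920568201+29·1820·699313893460, 9801·699313893460+1820·3765920568201) = (73819574785756801,13707950903927280)

9801 1820
192119201 35675640
3765920568201 699313893460
73819574785756801 13707950903927280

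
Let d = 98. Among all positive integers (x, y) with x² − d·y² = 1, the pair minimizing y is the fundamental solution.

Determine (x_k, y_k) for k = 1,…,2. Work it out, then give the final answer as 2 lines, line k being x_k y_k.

√98 → a₀=9, period (1,8,1,18); ℓ=4 even so k=3
step 0: (9, 1)  from 9·(1,0) + (0,1)
…
step 2: (89, 9)  from 8·(10,1) + (9,1)
step 3: (99, 10)  from 1·(89,9) + (10,1)
fundamental: x₁=99, y₁=10  (since 9801 − 98·100 = 1)
(x_2, y_2) = (99·99 + 98·10·10, 99·10 + 10·99) = (19601, 1980)

99 10
19601 1980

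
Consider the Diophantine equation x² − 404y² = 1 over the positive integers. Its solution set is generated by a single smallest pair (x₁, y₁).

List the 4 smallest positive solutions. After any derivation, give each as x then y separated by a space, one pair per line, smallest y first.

201 10
80801 4020
32481801 1616030
13057603201 649640040

d=404: √d = [20; 10,40] (ℓ=2, even), read p_1/q_1
i=0: a=20 ⇒ p=20, q=1
i=1: a=10 ⇒ p=201, q=10
(x₁, y₁) = (201, 10);  201² − 404·10² = 1 ✓
n=2: (201,10)∘(201,10) = (201·201+404·10·10, 201·10+10·201) = (80801,4020)
n=3: (80801,4020)∘(201,10) = (201·80801+404·10·4020, 201·4020+10·80801) = (32481801,1616030)
n=4: (32481801,1616030)∘(201,10) = (201·32481801+404·10·1616030, 201·1616030+10·32481801) = (13057603201,649640040)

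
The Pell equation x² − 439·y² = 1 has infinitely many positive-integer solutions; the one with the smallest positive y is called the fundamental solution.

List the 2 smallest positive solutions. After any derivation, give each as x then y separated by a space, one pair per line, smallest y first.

d=439: √d = [20; 1,19,1,40] (ℓ=4, even), read p_3/q_3
i=0: a=20 ⇒ p=20, q=1
…
i=2: a=19 ⇒ p=419, q=20
i=3: a=1 ⇒ p=440, q=21
fundamental: x₁=440, y₁=21  (since 193600 − 439·441 = 1)
k=2:  x_2 = 440·440+439·21·21 = 387199,  y_2 = 440·21+21·440 = 18480

440 21
387199 18480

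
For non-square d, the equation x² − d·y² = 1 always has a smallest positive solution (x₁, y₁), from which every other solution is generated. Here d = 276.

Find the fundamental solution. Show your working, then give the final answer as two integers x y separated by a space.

[16; 1,1,1,1,2,2,2,1,1,1,1,32] for √276; ℓ=12 ⇒ convergent index 11
i=0: a=16 ⇒ p=16, q=1
i=1: a=1 ⇒ p=17, q=1
i=2: a=1 ⇒ p=33, q=2
i=3: a=1 ⇒ p=50, q=3
i=4: a=1 ⇒ p=83, q=5
i=5: a=2 ⇒ p=216, q=13
i=6: a=2 ⇒ p=515, q=31
i=7: a=2 ⇒ p=1246, q=75
i=8: a=1 ⇒ p=1761, q=106
…
i=10: a=1 ⇒ p=4768, q=287
i=11: a=1 ⇒ p=7775, q=468
→ (7775, 468).  Check: 7775²=60450625, 276·468²=60450624, difference 1.

7775 468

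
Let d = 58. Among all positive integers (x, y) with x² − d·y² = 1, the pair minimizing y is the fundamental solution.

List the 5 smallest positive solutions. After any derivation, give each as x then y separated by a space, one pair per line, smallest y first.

19603 2574
768555217 100916244
30131975818099 3956522259690
1181354243155834177 155119411612489896
46316174427035658925363 6081611647722756602886

d=58: √d = [7; 1,1,1,1,1,1,14] (ℓ=7, odd), read p_13/q_13
a_0=7:  p_0=7·1+0=7,  q_0=7·0+1=1
a_1=1:  p_1=1·7+1=8,  q_1=1·1+0=1
a_2=1:  p_2=1·8+7=15,  q_2=1·1+1=2
…
a_8=1:  p_8=1·1447+99=1546,  q_8=1·190+13=203
a_9=1:  p_9=1·1546+1447=2993,  q_9=1·203+190=393
…
a_12=1:  p_12=1·7532+4539=12071,  q_12=1·989+596=1585
a_13=1:  p_13=1·12071+7532=19603,  q_13=1·1585+989=2574
fundamental: x₁=19603, y₁=2574  (since 384277609 − 58·6625476 = 1)
(x_2, y_2) = (19603·19603 + 58·2574·2574, 19603·2574 + 2574·19603) = (768555217, 100916244)
(x_3, y_3) = (19603·768555217 + 58·2574·100916244, 19603·100916244 + 2574·768555217) = (30131975818099, 3956522259690)
(x_4, y_4) = (19603·30131975818099 + 58·2574·3956522259690, 19603·3956522259690 + 2574·30131975818099) = (1181354243155834177, 155119411612489896)
(x_5, y_5) = (19603·1181354243155834177 + 58·2574·155119411612489896, 19603·155119411612489896 + 2574·1181354243155834177) = (46316174427035658925363, 6081611647722756602886)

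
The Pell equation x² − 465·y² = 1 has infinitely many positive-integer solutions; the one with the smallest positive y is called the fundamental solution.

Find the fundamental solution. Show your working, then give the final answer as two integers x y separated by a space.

[21; 1,1,3,2,2,2,3,1,1,42] for √465; ℓ=10 ⇒ convergent index 9
i=0: a=21 ⇒ p=21, q=1
i=1: a=1 ⇒ p=22, q=1
i=2: a=1 ⇒ p=43, q=2
i=3: a=3 ⇒ p=151, q=7
i=4: a=2 ⇒ p=345, q=16
i=5: a=2 ⇒ p=841, q=39
…
i=8: a=1 ⇒ p=8949, q=415
i=9: a=1 ⇒ p=15871, q=736
fundamental: x₁=15871, y₁=736  (since 251888641 − 465·541696 = 1)

15871 736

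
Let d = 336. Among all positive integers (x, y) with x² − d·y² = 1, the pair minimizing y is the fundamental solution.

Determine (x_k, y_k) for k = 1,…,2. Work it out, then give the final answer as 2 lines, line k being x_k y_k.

√336 = [18; 3,36, …], period ℓ=2 (even) → k=1
k=0  a_k=18  p_k/q_k = 18/1
k=1  a_k=3  p_k/q_k = 55/3
(x₁, y₁) = (55, 3);  55² − 336·3² = 1 ✓
n=2: (55,3)∘(55,3) = (55·55+336·3·3, 55·3+3·55) = (6049,330)

55 3
6049 330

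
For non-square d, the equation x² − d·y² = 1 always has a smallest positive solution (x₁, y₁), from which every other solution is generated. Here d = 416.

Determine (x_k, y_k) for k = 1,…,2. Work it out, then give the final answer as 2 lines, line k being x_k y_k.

√416 = [20; 2,1,1,9,1,1,2,40, …], period ℓ=8 (even) → k=7
step 0: (20, 1)  from 20·(1,0) + (0,1)
step 1: (41, 2)  from 2·(20,1) + (1,0)
…
step 3: (102, 5)  from 1·(61,3) + (41,2)
step 4: (979, 48)  from 9·(102,5) + (61,3)
step 5: (1081, 53)  from 1·(979,48) + (102,5)
step 6: (2060, 101)  from 1·(1081,53) + (979,48)
step 7: (5201, 255)  from 2·(2060,101) + (1081,53)
(x₁, y₁) = (5201, 255);  5201² − 416·255² = 1 ✓
k=2:  x_2 = 5201·5201+416·255·255 = 54100801,  y_2 = 5201·255+255·5201 = 2652510

5201 255
54100801 2652510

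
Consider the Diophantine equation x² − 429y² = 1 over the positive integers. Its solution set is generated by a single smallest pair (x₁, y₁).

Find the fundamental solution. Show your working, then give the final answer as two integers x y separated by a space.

1524095 73584

√429 = [20; 1,2,2,9,1,12,1,9,2,2,1,40, …], period ℓ=12 (even) → k=11
i=0: a=20 ⇒ p=20, q=1
…
i=2: a=2 ⇒ p=62, q=3
…
i=5: a=1 ⇒ p=1512, q=73
i=6: a=12 ⇒ p=19511, q=942
i=7: a=1 ⇒ p=21023, q=1015
…
i=9: a=2 ⇒ p=438459, q=21169
i=10: a=2 ⇒ p=1085636, q=52415
i=11: a=1 ⇒ p=1524095, q=73584
→ (1524095, 73584).  Check: 1524095²=2322865569025, 429·73584²=2322865569024, difference 1.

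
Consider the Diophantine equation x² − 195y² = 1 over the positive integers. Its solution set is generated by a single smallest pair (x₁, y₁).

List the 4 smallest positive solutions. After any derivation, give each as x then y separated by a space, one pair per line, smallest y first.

14 1
391 28
10934 783
305761 21896

√195 → a₀=13, period (1,26); ℓ=2 even so k=1
a_0=13:  p_0=13·1+0=13,  q_0=13·0+1=1
a_1=1:  p_1=1·13+1=14,  q_1=1·1+0=1
(x₁, y₁) = (14, 1);  14² − 195·1² = 1 ✓
(x_2, y_2) = (14·14 + 195·1·1, 14·1 + 1·14) = (391, 28)
(x_3, y_3) = (14·391 + 195·1·28, 14·28 + 1·391) = (10934, 783)
(x_4, y_4) = (14·10934 + 195·1·783, 14·783 + 1·10934) = (305761, 21896)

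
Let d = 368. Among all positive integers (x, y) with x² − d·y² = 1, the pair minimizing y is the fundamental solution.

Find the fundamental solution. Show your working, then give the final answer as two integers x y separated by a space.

1151 60

[19; 5,2,5,38] for √368; ℓ=4 ⇒ convergent index 3
k=0  a_k=19  p_k/q_k = 19/1
…
k=2  a_k=2  p_k/q_k = 211/11
k=3  a_k=5  p_k/q_k = 1151/60
(x₁, y₁) = (1151, 60);  1151² − 368·60² = 1 ✓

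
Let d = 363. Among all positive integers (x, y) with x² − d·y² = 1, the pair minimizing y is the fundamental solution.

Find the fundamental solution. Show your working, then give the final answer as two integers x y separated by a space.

362 19

[19; 19,38] for √363; ℓ=2 ⇒ convergent index 1
k=0  a_k=19  p_k/q_k = 19/1
k=1  a_k=19  p_k/q_k = 362/19
fundamental: x₁=362, y₁=19  (since 131044 − 363·361 = 1)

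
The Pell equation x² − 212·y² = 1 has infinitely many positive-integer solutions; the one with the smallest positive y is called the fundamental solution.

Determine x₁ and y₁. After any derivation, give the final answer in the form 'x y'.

[14; 1,1,3,1,1,…,1,1,28] for √212; ℓ=14 ⇒ convergent index 13
k=0  a_k=14  p_k/q_k = 14/1
…
k=2  a_k=1  p_k/q_k = 29/2
k=3  a_k=3  p_k/q_k = 102/7
k=4  a_k=1  p_k/q_k = 131/9
k=5  a_k=1  p_k/q_k = 233/16
k=6  a_k=1  p_k/q_k = 364/25
k=7  a_k=6  p_k/q_k = 2417/166
k=8  a_k=1  p_k/q_k = 2781/191
k=9  a_k=1  p_k/q_k = 5198/357
…
k=12  a_k=1  p_k/q_k = 37114/2549
k=13  a_k=1  p_k/q_k = 66249/4550
(x₁, y₁) = (66249, 4550);  66249² − 212·4550² = 1 ✓

66249 4550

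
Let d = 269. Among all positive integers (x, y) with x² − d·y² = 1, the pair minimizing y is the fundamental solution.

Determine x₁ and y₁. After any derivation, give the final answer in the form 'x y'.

√269 → a₀=16, period (2,2,32); ℓ=3 odd so k=5
a_0=16:  p_0=16·1+0=16,  q_0=16·0+1=1
a_1=2:  p_1=2·16+1=33,  q_1=2·1+0=2
a_2=2:  p_2=2·33+16=82,  q_2=2·2+1=5
…
a_4=2:  p_4=2·2657+82=5396,  q_4=2·162+5=329
a_5=2:  p_5=2·5396+2657=13449,  q_5=2·329+162=820
(x₁, y₁) = (13449, 820);  13449² − 269·820² = 1 ✓

13449 820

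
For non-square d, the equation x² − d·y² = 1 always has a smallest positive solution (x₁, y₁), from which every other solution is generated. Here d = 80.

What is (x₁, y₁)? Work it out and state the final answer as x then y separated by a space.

d=80: √d = [8; 1,16] (ℓ=2, even), read p_1/q_1
k=0  a_k=8  p_k/q_k = 8/1
k=1  a_k=1  p_k/q_k = 9/1
fundamental: x₁=9, y₁=1  (since 81 − 80·1 = 1)

9 1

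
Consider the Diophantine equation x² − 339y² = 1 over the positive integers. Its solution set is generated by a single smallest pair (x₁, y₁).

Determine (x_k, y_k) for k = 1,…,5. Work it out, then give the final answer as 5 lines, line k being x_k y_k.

97970 5321
19196241799 1042596740
3761311617998090 204286405230279
736991398411349512801 40027878239778270520
144406094600958511920229850 7843062462097867920458521

√339 = [18; 2,2,2,1,17,1,2,2,2,36, …], period ℓ=10 (even) → k=9
i=0: a=18 ⇒ p=18, q=1
i=1: a=2 ⇒ p=37, q=2
…
i=5: a=17 ⇒ p=5542, q=301
i=6: a=1 ⇒ p=5855, q=318
i=7: a=2 ⇒ p=17252, q=937
i=8: a=2 ⇒ p=40359, q=2192
i=9: a=2 ⇒ p=97970, q=5321
(x₁, y₁) = (97970, 5321);  97970² − 339·5321² = 1 ✓
(97970+5321√339)^2 = 19196241799 + 1042596740√339
(97970+5321√339)^3 = 3761311617998090 + 204286405230279√339
(97970+5321√339)^4 = 736991398411349512801 + 40027878239778270520√339
(97970+5321√339)^5 = 144406094600958511920229850 + 7843062462097867920458521√339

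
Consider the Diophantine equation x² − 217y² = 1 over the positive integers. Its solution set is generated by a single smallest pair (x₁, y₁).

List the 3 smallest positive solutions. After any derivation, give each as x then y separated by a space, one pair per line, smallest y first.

3844063 260952
29553640695937 2006231855952
227212113429087499999 15424163293772565000

[14; 1,2,1,2,1,…,2,1,28] for √217; ℓ=16 ⇒ convergent index 15
k=0  a_k=14  p_k/q_k = 14/1
…
k=4  a_k=2  p_k/q_k = 162/11
…
k=8  a_k=4  p_k/q_k = 15055/1022
…
k=10  a_k=1  p_k/q_k = 154218/10469
…
k=12  a_k=2  p_k/q_k = 740980/50301
k=13  a_k=1  p_k/q_k = 1034361/70217
k=14  a_k=2  p_k/q_k = 2809702/190735
k=15  a_k=1  p_k/q_k = 3844063/260952
→ (3844063, 260952).  Check: 3844063²=14776820347969, 217·260952²=14776820347968, difference 1.
(x_2, y_2) = (3844063·3844063 + 217·260952·260952, 3844063·260952 + 260952·3844063) = (29553640695937, 2006231855952)
(x_3, y_3) = (3844063·29553640695937 + 217·260952·2006231855952, 3844063·2006231855952 + 260952·29553640695937) = (227212113429087499999, 15424163293772565000)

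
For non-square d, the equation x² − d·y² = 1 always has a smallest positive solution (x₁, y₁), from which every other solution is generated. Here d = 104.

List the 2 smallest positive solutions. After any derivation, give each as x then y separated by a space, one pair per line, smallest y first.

51 5
5201 510

[10; 5,20] for √104; ℓ=2 ⇒ convergent index 1
step 0: (10, 1)  from 10·(1,0) + (0,1)
step 1: (51, 5)  from 5·(10,1) + (1,0)
fundamental: x₁=51, y₁=5  (since 2601 − 104·25 = 1)
(51+5√104)^2 = 5201 + 510√104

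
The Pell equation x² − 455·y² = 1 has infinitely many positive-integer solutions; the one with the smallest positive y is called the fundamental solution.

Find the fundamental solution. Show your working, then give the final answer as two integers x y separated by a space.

d=455: √d = [21; 3,42] (ℓ=2, even), read p_1/q_1
a_0=21:  p_0=21·1+0=21,  q_0=21·0+1=1
a_1=3:  p_1=3·21+1=64,  q_1=3·1+0=3
→ (64, 3).  Check: 64²=4096, 455·3²=4095, difference 1.

64 3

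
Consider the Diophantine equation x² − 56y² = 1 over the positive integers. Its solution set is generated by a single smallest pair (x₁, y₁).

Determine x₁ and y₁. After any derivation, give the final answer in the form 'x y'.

√56 = [7; 2,14, …], period ℓ=2 (even) → k=1
step 0: (7, 1)  from 7·(1,0) + (0,1)
step 1: (15, 2)  from 2·(7,1) + (1,0)
(x₁, y₁) = (15, 2);  15² − 56·2² = 1 ✓

15 2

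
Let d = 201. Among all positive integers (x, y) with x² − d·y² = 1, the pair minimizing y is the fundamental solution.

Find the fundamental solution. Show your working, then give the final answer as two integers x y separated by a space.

d=201: √d = [14; 5,1,1,1,2,…,1,5,28] (ℓ=14, even), read p_13/q_13
a_0=14:  p_0=14·1+0=14,  q_0=14·0+1=1
…
a_3=1:  p_3=1·85+71=156,  q_3=1·6+5=11
a_4=1:  p_4=1·156+85=241,  q_4=1·11+6=17
…
a_6=1:  p_6=1·638+241=879,  q_6=1·45+17=62
a_7=8:  p_7=8·879+638=7670,  q_7=8·62+45=541
…
a_10=1:  p_10=1·24768+8549=33317,  q_10=1·1747+603=2350
…
a_12=1:  p_12=1·58085+33317=91402,  q_12=1·4097+2350=6447
a_13=5:  p_13=5·91402+58085=515095,  q_13=5·6447+4097=36332
(x₁, y₁) = (515095, 36332);  515095² − 201·36332² = 1 ✓

515095 36332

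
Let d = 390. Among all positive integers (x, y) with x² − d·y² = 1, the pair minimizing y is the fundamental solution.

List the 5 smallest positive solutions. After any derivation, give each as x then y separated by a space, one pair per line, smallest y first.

79 4
12481 632
1971919 99852
311550721 15775984
49223041999 2492505620

√390 → a₀=19, period (1,2,1,38); ℓ=4 even so k=3
step 0: (19, 1)  from 19·(1,0) + (0,1)
…
step 2: (59, 3)  from 2·(20,1) + (19,1)
step 3: (79, 4)  from 1·(59,3) + (20,1)
(x₁, y₁) = (79, 4);  79² − 390·4² = 1 ✓
n=2: (79,4)∘(79,4) = (79·79+390·4·4, 79·4+4·79) = (12481,632)
n=3: (12481,632)∘(79,4) = (79·12481+390·4·632, 79·632+4·12481) = (1971919,99852)
n=4: (1971919,99852)∘(79,4) = (79·1971919+390·4·99852, 79·99852+4·1971919) = (311550721,15775984)
n=5: (311550721,15775984)∘(79,4) = (79·311550721+390·4·15775984, 79·15775984+4·311550721) = (49223041999,2492505620)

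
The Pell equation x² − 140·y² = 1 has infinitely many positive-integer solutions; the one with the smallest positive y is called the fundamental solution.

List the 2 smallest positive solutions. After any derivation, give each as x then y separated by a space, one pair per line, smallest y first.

√140 → a₀=11, period (1,4,1,22); ℓ=4 even so k=3
i=0: a=11 ⇒ p=11, q=1
i=1: a=1 ⇒ p=12, q=1
i=2: a=4 ⇒ p=59, q=5
i=3: a=1 ⇒ p=71, q=6
(x₁, y₁) = (71, 6);  71² − 140·6² = 1 ✓
(x_2, y_2) = (71·71 + 140·6·6, 71·6 + 6·71) = (10081, 852)

71 6
10081 852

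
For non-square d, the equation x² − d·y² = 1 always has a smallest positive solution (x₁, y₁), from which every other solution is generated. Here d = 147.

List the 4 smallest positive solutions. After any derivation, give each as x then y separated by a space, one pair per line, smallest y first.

d=147: √d = [12; 8,24] (ℓ=2, even), read p_1/q_1
step 0: (12, 1)  from 12·(1,0) + (0,1)
step 1: (97, 8)  from 8·(12,1) + (1,0)
→ (97, 8).  Check: 97²=9409, 147·8²=9408, difference 1.
n=2: (97,8)∘(97,8) = (97·97+147·8·8, 97·8+8·97) = (18817,1552)
n=3: (18817,1552)∘(97,8) = (97·18817+147·8·1552, 97·1552+8·18817) = (3650401,301080)
n=4: (3650401,301080)∘(97,8) = (97·3650401+147·8·301080, 97·301080+8·3650401) = (708158977,58407968)

97 8
18817 1552
3650401 301080
708158977 58407968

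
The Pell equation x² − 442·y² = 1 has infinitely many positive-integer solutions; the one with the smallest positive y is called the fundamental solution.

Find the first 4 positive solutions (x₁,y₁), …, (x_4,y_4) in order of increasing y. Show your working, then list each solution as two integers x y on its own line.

883 42
1559377 74172
2753858899 130987710
4863313256257 231324221688

[21; 42] for √442; ℓ=1 ⇒ convergent index 1
k=0  a_k=21  p_k/q_k = 21/1
k=1  a_k=42  p_k/q_k = 883/42
fundamental: x₁=883, y₁=42  (since 779689 − 442·1764 = 1)
(x_2, y_2) = (883·883 + 442·42·42, 883·42 + 42·883) = (1559377, 74172)
(x_3, y_3) = (883·1559377 + 442·42·74172, 883·74172 + 42·1559377) = (2753858899, 130987710)
(x_4, y_4) = (883·2753858899 + 442·42·130987710, 883·130987710 + 42·2753858899) = (4863313256257, 231324221688)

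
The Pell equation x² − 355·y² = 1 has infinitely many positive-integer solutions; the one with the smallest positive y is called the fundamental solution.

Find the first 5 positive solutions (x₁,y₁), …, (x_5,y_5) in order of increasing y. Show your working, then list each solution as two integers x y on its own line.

954809 50676
1823320452961 96771801768
3481845556741524089 184797174548553948
6648994948371812427335041 352892010866963721270096
12697040435316401858305944800249 673888936007564730309809629380

√355 = [18; 1,5,3,3,1,6,1,3,3,5,1,36, …], period ℓ=12 (even) → k=11
i=0: a=18 ⇒ p=18, q=1
i=1: a=1 ⇒ p=19, q=1
i=2: a=5 ⇒ p=113, q=6
i=3: a=3 ⇒ p=358, q=19
i=4: a=3 ⇒ p=1187, q=63
i=5: a=1 ⇒ p=1545, q=82
i=6: a=6 ⇒ p=10457, q=555
i=7: a=1 ⇒ p=12002, q=637
i=8: a=3 ⇒ p=46463, q=2466
…
i=10: a=5 ⇒ p=803418, q=42641
i=11: a=1 ⇒ p=954809, q=50676
→ (954809, 50676).  Check: 954809²=911660226481, 355·50676²=911660226480, difference 1.
(954809+50676√355)^2 = 1823320452961 + 96771801768√355
(954809+50676√355)^3 = 3481845556741524089 + 184797174548553948√355
(954809+50676√355)^4 = 6648994948371812427335041 + 352892010866963721270096√355
(954809+50676√355)^5 = 12697040435316401858305944800249 + 673888936007564730309809629380√355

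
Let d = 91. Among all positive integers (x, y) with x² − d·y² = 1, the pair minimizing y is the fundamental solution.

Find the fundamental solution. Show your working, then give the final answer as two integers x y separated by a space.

[9; 1,1,5,1,5,1,1,18] for √91; ℓ=8 ⇒ convergent index 7
a_0=9:  p_0=9·1+0=9,  q_0=9·0+1=1
…
a_2=1:  p_2=1·10+9=19,  q_2=1·1+1=2
a_3=5:  p_3=5·19+10=105,  q_3=5·2+1=11
…
a_6=1:  p_6=1·725+124=849,  q_6=1·76+13=89
a_7=1:  p_7=1·849+725=1574,  q_7=1·89+76=165
→ (1574, 165).  Check: 1574²=2477476, 91·165²=2477475, difference 1.

1574 165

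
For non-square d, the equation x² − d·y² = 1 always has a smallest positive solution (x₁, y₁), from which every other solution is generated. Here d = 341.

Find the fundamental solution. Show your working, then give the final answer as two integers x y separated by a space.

10626551 575460

d=341: √d = [18; 2,6,1,8,2,…,6,2,36] (ℓ=14, even), read p_13/q_13
i=0: a=18 ⇒ p=18, q=1
i=1: a=2 ⇒ p=37, q=2
…
i=3: a=1 ⇒ p=277, q=15
i=4: a=8 ⇒ p=2456, q=133
i=5: a=2 ⇒ p=5189, q=281
i=6: a=1 ⇒ p=7645, q=414
i=7: a=2 ⇒ p=20479, q=1109
i=8: a=1 ⇒ p=28124, q=1523
i=9: a=2 ⇒ p=76727, q=4155
i=10: a=8 ⇒ p=641940, q=34763
…
i=12: a=6 ⇒ p=4953942, q=268271
i=13: a=2 ⇒ p=10626551, q=575460
→ (10626551, 575460).  Check: 10626551²=112923586155601, 341·575460²=112923586155600, difference 1.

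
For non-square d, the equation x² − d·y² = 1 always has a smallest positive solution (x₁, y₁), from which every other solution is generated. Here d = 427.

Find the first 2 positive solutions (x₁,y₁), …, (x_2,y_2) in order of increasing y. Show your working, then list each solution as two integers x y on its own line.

√427 → a₀=20, period (1,1,1,40); ℓ=4 even so k=3
i=0: a=20 ⇒ p=20, q=1
i=1: a=1 ⇒ p=21, q=1
i=2: a=1 ⇒ p=41, q=2
i=3: a=1 ⇒ p=62, q=3
(x₁, y₁) = (62, 3);  62² − 427·3² = 1 ✓
n=2: (62,3)∘(62,3) = (62·62+427·3·3, 62·3+3·62) = (7687,372)

62 3
7687 372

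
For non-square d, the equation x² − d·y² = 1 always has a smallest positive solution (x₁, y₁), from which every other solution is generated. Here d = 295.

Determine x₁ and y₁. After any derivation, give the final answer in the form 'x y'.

2024999 117900

d=295: √d = [17; 5,1,2,3,2,6,2,3,2,1,5,34] (ℓ=12, even), read p_11/q_11
i=0: a=17 ⇒ p=17, q=1
i=1: a=5 ⇒ p=86, q=5
i=2: a=1 ⇒ p=103, q=6
…
i=4: a=3 ⇒ p=979, q=57
i=5: a=2 ⇒ p=2250, q=131
i=6: a=6 ⇒ p=14479, q=843
i=7: a=2 ⇒ p=31208, q=1817
i=8: a=3 ⇒ p=108103, q=6294
i=9: a=2 ⇒ p=247414, q=14405
i=10: a=1 ⇒ p=355517, q=20699
i=11: a=5 ⇒ p=2024999, q=117900
→ (2024999, 117900).  Check: 2024999²=4100620950001, 295·117900²=4100620950000, difference 1.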